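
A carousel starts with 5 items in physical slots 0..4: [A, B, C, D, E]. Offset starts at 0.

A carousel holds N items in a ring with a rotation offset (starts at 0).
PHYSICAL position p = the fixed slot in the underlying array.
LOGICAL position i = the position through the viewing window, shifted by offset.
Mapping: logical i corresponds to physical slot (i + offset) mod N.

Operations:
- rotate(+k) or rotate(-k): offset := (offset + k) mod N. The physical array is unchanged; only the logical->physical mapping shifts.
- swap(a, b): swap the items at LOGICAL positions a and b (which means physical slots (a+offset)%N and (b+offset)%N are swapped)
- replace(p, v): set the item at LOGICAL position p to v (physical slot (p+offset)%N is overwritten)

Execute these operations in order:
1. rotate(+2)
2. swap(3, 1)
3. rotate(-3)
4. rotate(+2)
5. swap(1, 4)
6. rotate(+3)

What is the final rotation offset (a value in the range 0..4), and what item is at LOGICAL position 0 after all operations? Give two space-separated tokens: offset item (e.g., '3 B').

After op 1 (rotate(+2)): offset=2, physical=[A,B,C,D,E], logical=[C,D,E,A,B]
After op 2 (swap(3, 1)): offset=2, physical=[D,B,C,A,E], logical=[C,A,E,D,B]
After op 3 (rotate(-3)): offset=4, physical=[D,B,C,A,E], logical=[E,D,B,C,A]
After op 4 (rotate(+2)): offset=1, physical=[D,B,C,A,E], logical=[B,C,A,E,D]
After op 5 (swap(1, 4)): offset=1, physical=[C,B,D,A,E], logical=[B,D,A,E,C]
After op 6 (rotate(+3)): offset=4, physical=[C,B,D,A,E], logical=[E,C,B,D,A]

Answer: 4 E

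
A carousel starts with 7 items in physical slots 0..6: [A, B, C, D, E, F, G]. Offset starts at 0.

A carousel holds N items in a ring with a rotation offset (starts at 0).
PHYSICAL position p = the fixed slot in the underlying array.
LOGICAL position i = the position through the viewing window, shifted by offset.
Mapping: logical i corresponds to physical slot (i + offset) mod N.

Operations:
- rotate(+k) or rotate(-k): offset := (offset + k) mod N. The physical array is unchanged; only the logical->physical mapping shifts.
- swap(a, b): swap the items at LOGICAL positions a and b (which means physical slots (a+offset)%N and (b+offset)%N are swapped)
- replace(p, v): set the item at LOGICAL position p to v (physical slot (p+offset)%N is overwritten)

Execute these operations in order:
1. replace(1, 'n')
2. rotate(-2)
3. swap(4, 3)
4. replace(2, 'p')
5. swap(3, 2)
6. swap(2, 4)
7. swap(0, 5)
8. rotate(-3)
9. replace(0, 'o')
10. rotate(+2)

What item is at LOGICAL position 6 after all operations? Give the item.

After op 1 (replace(1, 'n')): offset=0, physical=[A,n,C,D,E,F,G], logical=[A,n,C,D,E,F,G]
After op 2 (rotate(-2)): offset=5, physical=[A,n,C,D,E,F,G], logical=[F,G,A,n,C,D,E]
After op 3 (swap(4, 3)): offset=5, physical=[A,C,n,D,E,F,G], logical=[F,G,A,C,n,D,E]
After op 4 (replace(2, 'p')): offset=5, physical=[p,C,n,D,E,F,G], logical=[F,G,p,C,n,D,E]
After op 5 (swap(3, 2)): offset=5, physical=[C,p,n,D,E,F,G], logical=[F,G,C,p,n,D,E]
After op 6 (swap(2, 4)): offset=5, physical=[n,p,C,D,E,F,G], logical=[F,G,n,p,C,D,E]
After op 7 (swap(0, 5)): offset=5, physical=[n,p,C,F,E,D,G], logical=[D,G,n,p,C,F,E]
After op 8 (rotate(-3)): offset=2, physical=[n,p,C,F,E,D,G], logical=[C,F,E,D,G,n,p]
After op 9 (replace(0, 'o')): offset=2, physical=[n,p,o,F,E,D,G], logical=[o,F,E,D,G,n,p]
After op 10 (rotate(+2)): offset=4, physical=[n,p,o,F,E,D,G], logical=[E,D,G,n,p,o,F]

Answer: F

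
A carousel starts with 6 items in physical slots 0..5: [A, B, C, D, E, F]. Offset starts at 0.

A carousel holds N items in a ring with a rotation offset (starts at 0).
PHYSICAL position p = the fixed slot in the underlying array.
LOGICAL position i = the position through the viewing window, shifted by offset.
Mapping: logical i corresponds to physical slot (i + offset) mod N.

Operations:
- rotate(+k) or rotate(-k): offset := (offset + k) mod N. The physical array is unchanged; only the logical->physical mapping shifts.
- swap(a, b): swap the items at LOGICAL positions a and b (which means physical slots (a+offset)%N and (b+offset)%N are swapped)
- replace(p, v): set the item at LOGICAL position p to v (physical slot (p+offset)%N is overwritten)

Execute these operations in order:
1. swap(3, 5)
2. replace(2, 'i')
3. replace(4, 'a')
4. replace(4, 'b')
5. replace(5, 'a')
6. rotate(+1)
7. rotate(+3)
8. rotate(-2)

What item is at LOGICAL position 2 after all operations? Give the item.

After op 1 (swap(3, 5)): offset=0, physical=[A,B,C,F,E,D], logical=[A,B,C,F,E,D]
After op 2 (replace(2, 'i')): offset=0, physical=[A,B,i,F,E,D], logical=[A,B,i,F,E,D]
After op 3 (replace(4, 'a')): offset=0, physical=[A,B,i,F,a,D], logical=[A,B,i,F,a,D]
After op 4 (replace(4, 'b')): offset=0, physical=[A,B,i,F,b,D], logical=[A,B,i,F,b,D]
After op 5 (replace(5, 'a')): offset=0, physical=[A,B,i,F,b,a], logical=[A,B,i,F,b,a]
After op 6 (rotate(+1)): offset=1, physical=[A,B,i,F,b,a], logical=[B,i,F,b,a,A]
After op 7 (rotate(+3)): offset=4, physical=[A,B,i,F,b,a], logical=[b,a,A,B,i,F]
After op 8 (rotate(-2)): offset=2, physical=[A,B,i,F,b,a], logical=[i,F,b,a,A,B]

Answer: b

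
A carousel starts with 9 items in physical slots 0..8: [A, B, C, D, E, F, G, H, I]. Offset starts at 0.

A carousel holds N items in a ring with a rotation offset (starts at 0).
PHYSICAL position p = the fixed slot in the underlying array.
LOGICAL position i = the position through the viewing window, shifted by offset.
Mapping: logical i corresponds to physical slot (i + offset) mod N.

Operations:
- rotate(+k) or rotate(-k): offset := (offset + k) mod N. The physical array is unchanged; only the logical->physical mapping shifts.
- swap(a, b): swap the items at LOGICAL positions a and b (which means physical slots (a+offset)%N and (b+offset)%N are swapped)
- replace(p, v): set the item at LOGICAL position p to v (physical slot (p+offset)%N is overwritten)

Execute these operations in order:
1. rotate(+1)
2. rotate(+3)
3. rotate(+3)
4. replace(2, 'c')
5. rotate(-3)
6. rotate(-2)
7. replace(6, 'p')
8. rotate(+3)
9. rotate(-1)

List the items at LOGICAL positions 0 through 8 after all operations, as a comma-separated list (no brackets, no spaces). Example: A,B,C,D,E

After op 1 (rotate(+1)): offset=1, physical=[A,B,C,D,E,F,G,H,I], logical=[B,C,D,E,F,G,H,I,A]
After op 2 (rotate(+3)): offset=4, physical=[A,B,C,D,E,F,G,H,I], logical=[E,F,G,H,I,A,B,C,D]
After op 3 (rotate(+3)): offset=7, physical=[A,B,C,D,E,F,G,H,I], logical=[H,I,A,B,C,D,E,F,G]
After op 4 (replace(2, 'c')): offset=7, physical=[c,B,C,D,E,F,G,H,I], logical=[H,I,c,B,C,D,E,F,G]
After op 5 (rotate(-3)): offset=4, physical=[c,B,C,D,E,F,G,H,I], logical=[E,F,G,H,I,c,B,C,D]
After op 6 (rotate(-2)): offset=2, physical=[c,B,C,D,E,F,G,H,I], logical=[C,D,E,F,G,H,I,c,B]
After op 7 (replace(6, 'p')): offset=2, physical=[c,B,C,D,E,F,G,H,p], logical=[C,D,E,F,G,H,p,c,B]
After op 8 (rotate(+3)): offset=5, physical=[c,B,C,D,E,F,G,H,p], logical=[F,G,H,p,c,B,C,D,E]
After op 9 (rotate(-1)): offset=4, physical=[c,B,C,D,E,F,G,H,p], logical=[E,F,G,H,p,c,B,C,D]

Answer: E,F,G,H,p,c,B,C,D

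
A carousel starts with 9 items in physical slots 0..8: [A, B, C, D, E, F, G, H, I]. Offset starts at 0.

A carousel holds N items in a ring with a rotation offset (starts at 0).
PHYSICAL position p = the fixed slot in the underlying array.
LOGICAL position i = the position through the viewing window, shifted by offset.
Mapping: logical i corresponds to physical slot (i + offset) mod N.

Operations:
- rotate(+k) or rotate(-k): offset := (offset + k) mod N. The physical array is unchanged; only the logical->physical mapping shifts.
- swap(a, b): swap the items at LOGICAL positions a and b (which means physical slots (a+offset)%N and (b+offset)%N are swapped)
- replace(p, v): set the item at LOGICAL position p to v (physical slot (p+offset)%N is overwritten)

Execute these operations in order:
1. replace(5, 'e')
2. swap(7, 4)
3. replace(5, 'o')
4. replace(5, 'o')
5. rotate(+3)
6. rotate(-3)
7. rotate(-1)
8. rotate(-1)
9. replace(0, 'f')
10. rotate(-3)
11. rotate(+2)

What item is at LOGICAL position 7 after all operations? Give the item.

Answer: H

Derivation:
After op 1 (replace(5, 'e')): offset=0, physical=[A,B,C,D,E,e,G,H,I], logical=[A,B,C,D,E,e,G,H,I]
After op 2 (swap(7, 4)): offset=0, physical=[A,B,C,D,H,e,G,E,I], logical=[A,B,C,D,H,e,G,E,I]
After op 3 (replace(5, 'o')): offset=0, physical=[A,B,C,D,H,o,G,E,I], logical=[A,B,C,D,H,o,G,E,I]
After op 4 (replace(5, 'o')): offset=0, physical=[A,B,C,D,H,o,G,E,I], logical=[A,B,C,D,H,o,G,E,I]
After op 5 (rotate(+3)): offset=3, physical=[A,B,C,D,H,o,G,E,I], logical=[D,H,o,G,E,I,A,B,C]
After op 6 (rotate(-3)): offset=0, physical=[A,B,C,D,H,o,G,E,I], logical=[A,B,C,D,H,o,G,E,I]
After op 7 (rotate(-1)): offset=8, physical=[A,B,C,D,H,o,G,E,I], logical=[I,A,B,C,D,H,o,G,E]
After op 8 (rotate(-1)): offset=7, physical=[A,B,C,D,H,o,G,E,I], logical=[E,I,A,B,C,D,H,o,G]
After op 9 (replace(0, 'f')): offset=7, physical=[A,B,C,D,H,o,G,f,I], logical=[f,I,A,B,C,D,H,o,G]
After op 10 (rotate(-3)): offset=4, physical=[A,B,C,D,H,o,G,f,I], logical=[H,o,G,f,I,A,B,C,D]
After op 11 (rotate(+2)): offset=6, physical=[A,B,C,D,H,o,G,f,I], logical=[G,f,I,A,B,C,D,H,o]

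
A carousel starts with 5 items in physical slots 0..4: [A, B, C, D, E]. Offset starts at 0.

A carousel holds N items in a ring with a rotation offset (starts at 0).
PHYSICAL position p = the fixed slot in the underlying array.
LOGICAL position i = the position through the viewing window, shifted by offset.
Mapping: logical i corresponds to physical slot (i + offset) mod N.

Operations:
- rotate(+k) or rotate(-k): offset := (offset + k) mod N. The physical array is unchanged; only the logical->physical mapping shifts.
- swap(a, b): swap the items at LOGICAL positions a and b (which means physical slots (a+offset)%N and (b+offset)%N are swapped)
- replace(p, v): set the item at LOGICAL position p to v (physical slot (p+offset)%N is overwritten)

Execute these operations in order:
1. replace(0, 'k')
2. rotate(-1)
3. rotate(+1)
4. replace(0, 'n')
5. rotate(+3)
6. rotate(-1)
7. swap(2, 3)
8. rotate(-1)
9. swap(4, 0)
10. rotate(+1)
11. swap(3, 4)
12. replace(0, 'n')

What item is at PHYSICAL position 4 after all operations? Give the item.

After op 1 (replace(0, 'k')): offset=0, physical=[k,B,C,D,E], logical=[k,B,C,D,E]
After op 2 (rotate(-1)): offset=4, physical=[k,B,C,D,E], logical=[E,k,B,C,D]
After op 3 (rotate(+1)): offset=0, physical=[k,B,C,D,E], logical=[k,B,C,D,E]
After op 4 (replace(0, 'n')): offset=0, physical=[n,B,C,D,E], logical=[n,B,C,D,E]
After op 5 (rotate(+3)): offset=3, physical=[n,B,C,D,E], logical=[D,E,n,B,C]
After op 6 (rotate(-1)): offset=2, physical=[n,B,C,D,E], logical=[C,D,E,n,B]
After op 7 (swap(2, 3)): offset=2, physical=[E,B,C,D,n], logical=[C,D,n,E,B]
After op 8 (rotate(-1)): offset=1, physical=[E,B,C,D,n], logical=[B,C,D,n,E]
After op 9 (swap(4, 0)): offset=1, physical=[B,E,C,D,n], logical=[E,C,D,n,B]
After op 10 (rotate(+1)): offset=2, physical=[B,E,C,D,n], logical=[C,D,n,B,E]
After op 11 (swap(3, 4)): offset=2, physical=[E,B,C,D,n], logical=[C,D,n,E,B]
After op 12 (replace(0, 'n')): offset=2, physical=[E,B,n,D,n], logical=[n,D,n,E,B]

Answer: n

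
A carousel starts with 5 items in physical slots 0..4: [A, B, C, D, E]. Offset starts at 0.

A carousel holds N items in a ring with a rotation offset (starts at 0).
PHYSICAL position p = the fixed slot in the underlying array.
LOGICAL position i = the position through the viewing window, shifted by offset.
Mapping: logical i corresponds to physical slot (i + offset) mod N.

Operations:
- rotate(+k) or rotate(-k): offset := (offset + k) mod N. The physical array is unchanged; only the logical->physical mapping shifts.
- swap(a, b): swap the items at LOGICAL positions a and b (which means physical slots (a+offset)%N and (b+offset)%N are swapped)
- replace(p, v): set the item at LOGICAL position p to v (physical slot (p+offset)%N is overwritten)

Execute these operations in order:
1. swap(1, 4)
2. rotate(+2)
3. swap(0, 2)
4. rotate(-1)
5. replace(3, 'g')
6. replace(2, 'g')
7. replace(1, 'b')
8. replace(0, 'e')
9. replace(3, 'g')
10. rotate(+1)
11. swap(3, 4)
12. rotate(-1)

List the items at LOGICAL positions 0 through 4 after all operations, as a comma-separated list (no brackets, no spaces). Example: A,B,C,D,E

After op 1 (swap(1, 4)): offset=0, physical=[A,E,C,D,B], logical=[A,E,C,D,B]
After op 2 (rotate(+2)): offset=2, physical=[A,E,C,D,B], logical=[C,D,B,A,E]
After op 3 (swap(0, 2)): offset=2, physical=[A,E,B,D,C], logical=[B,D,C,A,E]
After op 4 (rotate(-1)): offset=1, physical=[A,E,B,D,C], logical=[E,B,D,C,A]
After op 5 (replace(3, 'g')): offset=1, physical=[A,E,B,D,g], logical=[E,B,D,g,A]
After op 6 (replace(2, 'g')): offset=1, physical=[A,E,B,g,g], logical=[E,B,g,g,A]
After op 7 (replace(1, 'b')): offset=1, physical=[A,E,b,g,g], logical=[E,b,g,g,A]
After op 8 (replace(0, 'e')): offset=1, physical=[A,e,b,g,g], logical=[e,b,g,g,A]
After op 9 (replace(3, 'g')): offset=1, physical=[A,e,b,g,g], logical=[e,b,g,g,A]
After op 10 (rotate(+1)): offset=2, physical=[A,e,b,g,g], logical=[b,g,g,A,e]
After op 11 (swap(3, 4)): offset=2, physical=[e,A,b,g,g], logical=[b,g,g,e,A]
After op 12 (rotate(-1)): offset=1, physical=[e,A,b,g,g], logical=[A,b,g,g,e]

Answer: A,b,g,g,e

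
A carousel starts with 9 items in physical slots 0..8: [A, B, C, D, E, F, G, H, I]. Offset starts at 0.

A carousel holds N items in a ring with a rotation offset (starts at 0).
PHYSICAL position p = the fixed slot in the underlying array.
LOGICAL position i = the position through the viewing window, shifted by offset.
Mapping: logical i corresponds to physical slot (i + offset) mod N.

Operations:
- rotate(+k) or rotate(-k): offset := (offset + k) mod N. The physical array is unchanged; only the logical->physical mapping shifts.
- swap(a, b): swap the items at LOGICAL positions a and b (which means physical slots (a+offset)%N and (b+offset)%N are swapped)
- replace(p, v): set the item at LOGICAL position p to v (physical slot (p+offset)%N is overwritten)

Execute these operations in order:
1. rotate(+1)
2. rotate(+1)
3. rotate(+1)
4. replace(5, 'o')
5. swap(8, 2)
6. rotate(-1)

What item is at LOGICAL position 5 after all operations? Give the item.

Answer: H

Derivation:
After op 1 (rotate(+1)): offset=1, physical=[A,B,C,D,E,F,G,H,I], logical=[B,C,D,E,F,G,H,I,A]
After op 2 (rotate(+1)): offset=2, physical=[A,B,C,D,E,F,G,H,I], logical=[C,D,E,F,G,H,I,A,B]
After op 3 (rotate(+1)): offset=3, physical=[A,B,C,D,E,F,G,H,I], logical=[D,E,F,G,H,I,A,B,C]
After op 4 (replace(5, 'o')): offset=3, physical=[A,B,C,D,E,F,G,H,o], logical=[D,E,F,G,H,o,A,B,C]
After op 5 (swap(8, 2)): offset=3, physical=[A,B,F,D,E,C,G,H,o], logical=[D,E,C,G,H,o,A,B,F]
After op 6 (rotate(-1)): offset=2, physical=[A,B,F,D,E,C,G,H,o], logical=[F,D,E,C,G,H,o,A,B]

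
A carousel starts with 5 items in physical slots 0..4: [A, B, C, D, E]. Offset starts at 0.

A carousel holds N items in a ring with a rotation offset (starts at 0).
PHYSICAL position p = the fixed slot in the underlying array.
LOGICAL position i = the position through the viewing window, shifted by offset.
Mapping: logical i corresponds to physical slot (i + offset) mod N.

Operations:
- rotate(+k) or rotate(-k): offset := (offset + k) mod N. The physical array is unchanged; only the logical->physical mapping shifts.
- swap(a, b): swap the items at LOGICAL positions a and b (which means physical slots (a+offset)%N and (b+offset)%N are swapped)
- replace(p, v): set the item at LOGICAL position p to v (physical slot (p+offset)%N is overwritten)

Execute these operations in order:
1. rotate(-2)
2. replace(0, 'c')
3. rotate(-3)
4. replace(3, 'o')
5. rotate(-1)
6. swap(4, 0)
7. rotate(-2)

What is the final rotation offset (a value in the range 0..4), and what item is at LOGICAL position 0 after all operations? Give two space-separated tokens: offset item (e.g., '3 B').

After op 1 (rotate(-2)): offset=3, physical=[A,B,C,D,E], logical=[D,E,A,B,C]
After op 2 (replace(0, 'c')): offset=3, physical=[A,B,C,c,E], logical=[c,E,A,B,C]
After op 3 (rotate(-3)): offset=0, physical=[A,B,C,c,E], logical=[A,B,C,c,E]
After op 4 (replace(3, 'o')): offset=0, physical=[A,B,C,o,E], logical=[A,B,C,o,E]
After op 5 (rotate(-1)): offset=4, physical=[A,B,C,o,E], logical=[E,A,B,C,o]
After op 6 (swap(4, 0)): offset=4, physical=[A,B,C,E,o], logical=[o,A,B,C,E]
After op 7 (rotate(-2)): offset=2, physical=[A,B,C,E,o], logical=[C,E,o,A,B]

Answer: 2 C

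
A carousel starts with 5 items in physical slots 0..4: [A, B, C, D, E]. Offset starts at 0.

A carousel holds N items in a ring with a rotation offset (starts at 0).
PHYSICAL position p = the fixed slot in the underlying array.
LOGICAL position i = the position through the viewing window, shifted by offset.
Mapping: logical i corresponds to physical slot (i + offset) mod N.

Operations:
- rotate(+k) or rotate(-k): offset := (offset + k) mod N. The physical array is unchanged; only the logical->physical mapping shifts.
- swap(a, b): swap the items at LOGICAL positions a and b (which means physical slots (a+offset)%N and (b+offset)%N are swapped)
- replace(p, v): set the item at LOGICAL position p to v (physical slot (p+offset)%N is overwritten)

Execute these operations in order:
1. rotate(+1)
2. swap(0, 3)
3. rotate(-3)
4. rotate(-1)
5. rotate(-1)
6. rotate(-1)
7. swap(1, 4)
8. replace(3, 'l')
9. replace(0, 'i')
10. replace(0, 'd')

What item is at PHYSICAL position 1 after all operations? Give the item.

Answer: B

Derivation:
After op 1 (rotate(+1)): offset=1, physical=[A,B,C,D,E], logical=[B,C,D,E,A]
After op 2 (swap(0, 3)): offset=1, physical=[A,E,C,D,B], logical=[E,C,D,B,A]
After op 3 (rotate(-3)): offset=3, physical=[A,E,C,D,B], logical=[D,B,A,E,C]
After op 4 (rotate(-1)): offset=2, physical=[A,E,C,D,B], logical=[C,D,B,A,E]
After op 5 (rotate(-1)): offset=1, physical=[A,E,C,D,B], logical=[E,C,D,B,A]
After op 6 (rotate(-1)): offset=0, physical=[A,E,C,D,B], logical=[A,E,C,D,B]
After op 7 (swap(1, 4)): offset=0, physical=[A,B,C,D,E], logical=[A,B,C,D,E]
After op 8 (replace(3, 'l')): offset=0, physical=[A,B,C,l,E], logical=[A,B,C,l,E]
After op 9 (replace(0, 'i')): offset=0, physical=[i,B,C,l,E], logical=[i,B,C,l,E]
After op 10 (replace(0, 'd')): offset=0, physical=[d,B,C,l,E], logical=[d,B,C,l,E]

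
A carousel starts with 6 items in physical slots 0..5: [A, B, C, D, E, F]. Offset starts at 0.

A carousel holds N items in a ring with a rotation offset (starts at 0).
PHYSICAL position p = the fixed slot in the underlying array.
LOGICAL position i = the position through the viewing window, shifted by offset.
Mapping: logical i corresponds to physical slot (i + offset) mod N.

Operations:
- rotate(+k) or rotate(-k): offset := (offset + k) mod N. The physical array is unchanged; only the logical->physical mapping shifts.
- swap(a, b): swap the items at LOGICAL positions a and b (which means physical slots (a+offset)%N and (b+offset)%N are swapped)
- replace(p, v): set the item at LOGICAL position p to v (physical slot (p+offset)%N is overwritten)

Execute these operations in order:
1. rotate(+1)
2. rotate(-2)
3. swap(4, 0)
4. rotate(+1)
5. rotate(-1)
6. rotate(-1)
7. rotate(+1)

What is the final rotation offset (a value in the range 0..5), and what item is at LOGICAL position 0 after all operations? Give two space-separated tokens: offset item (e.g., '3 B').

After op 1 (rotate(+1)): offset=1, physical=[A,B,C,D,E,F], logical=[B,C,D,E,F,A]
After op 2 (rotate(-2)): offset=5, physical=[A,B,C,D,E,F], logical=[F,A,B,C,D,E]
After op 3 (swap(4, 0)): offset=5, physical=[A,B,C,F,E,D], logical=[D,A,B,C,F,E]
After op 4 (rotate(+1)): offset=0, physical=[A,B,C,F,E,D], logical=[A,B,C,F,E,D]
After op 5 (rotate(-1)): offset=5, physical=[A,B,C,F,E,D], logical=[D,A,B,C,F,E]
After op 6 (rotate(-1)): offset=4, physical=[A,B,C,F,E,D], logical=[E,D,A,B,C,F]
After op 7 (rotate(+1)): offset=5, physical=[A,B,C,F,E,D], logical=[D,A,B,C,F,E]

Answer: 5 D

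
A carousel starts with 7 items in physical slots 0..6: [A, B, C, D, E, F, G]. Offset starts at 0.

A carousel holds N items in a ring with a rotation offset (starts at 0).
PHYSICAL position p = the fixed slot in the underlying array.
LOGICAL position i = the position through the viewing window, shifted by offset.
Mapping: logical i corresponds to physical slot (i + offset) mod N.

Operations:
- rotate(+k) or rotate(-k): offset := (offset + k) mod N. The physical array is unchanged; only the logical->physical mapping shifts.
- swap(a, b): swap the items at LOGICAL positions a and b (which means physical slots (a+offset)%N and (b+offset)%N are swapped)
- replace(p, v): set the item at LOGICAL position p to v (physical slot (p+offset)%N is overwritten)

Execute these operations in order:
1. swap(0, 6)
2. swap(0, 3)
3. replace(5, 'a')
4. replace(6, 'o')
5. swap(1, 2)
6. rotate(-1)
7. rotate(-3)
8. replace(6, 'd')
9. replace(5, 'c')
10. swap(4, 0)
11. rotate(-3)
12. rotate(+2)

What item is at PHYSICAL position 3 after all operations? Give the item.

Answer: D

Derivation:
After op 1 (swap(0, 6)): offset=0, physical=[G,B,C,D,E,F,A], logical=[G,B,C,D,E,F,A]
After op 2 (swap(0, 3)): offset=0, physical=[D,B,C,G,E,F,A], logical=[D,B,C,G,E,F,A]
After op 3 (replace(5, 'a')): offset=0, physical=[D,B,C,G,E,a,A], logical=[D,B,C,G,E,a,A]
After op 4 (replace(6, 'o')): offset=0, physical=[D,B,C,G,E,a,o], logical=[D,B,C,G,E,a,o]
After op 5 (swap(1, 2)): offset=0, physical=[D,C,B,G,E,a,o], logical=[D,C,B,G,E,a,o]
After op 6 (rotate(-1)): offset=6, physical=[D,C,B,G,E,a,o], logical=[o,D,C,B,G,E,a]
After op 7 (rotate(-3)): offset=3, physical=[D,C,B,G,E,a,o], logical=[G,E,a,o,D,C,B]
After op 8 (replace(6, 'd')): offset=3, physical=[D,C,d,G,E,a,o], logical=[G,E,a,o,D,C,d]
After op 9 (replace(5, 'c')): offset=3, physical=[D,c,d,G,E,a,o], logical=[G,E,a,o,D,c,d]
After op 10 (swap(4, 0)): offset=3, physical=[G,c,d,D,E,a,o], logical=[D,E,a,o,G,c,d]
After op 11 (rotate(-3)): offset=0, physical=[G,c,d,D,E,a,o], logical=[G,c,d,D,E,a,o]
After op 12 (rotate(+2)): offset=2, physical=[G,c,d,D,E,a,o], logical=[d,D,E,a,o,G,c]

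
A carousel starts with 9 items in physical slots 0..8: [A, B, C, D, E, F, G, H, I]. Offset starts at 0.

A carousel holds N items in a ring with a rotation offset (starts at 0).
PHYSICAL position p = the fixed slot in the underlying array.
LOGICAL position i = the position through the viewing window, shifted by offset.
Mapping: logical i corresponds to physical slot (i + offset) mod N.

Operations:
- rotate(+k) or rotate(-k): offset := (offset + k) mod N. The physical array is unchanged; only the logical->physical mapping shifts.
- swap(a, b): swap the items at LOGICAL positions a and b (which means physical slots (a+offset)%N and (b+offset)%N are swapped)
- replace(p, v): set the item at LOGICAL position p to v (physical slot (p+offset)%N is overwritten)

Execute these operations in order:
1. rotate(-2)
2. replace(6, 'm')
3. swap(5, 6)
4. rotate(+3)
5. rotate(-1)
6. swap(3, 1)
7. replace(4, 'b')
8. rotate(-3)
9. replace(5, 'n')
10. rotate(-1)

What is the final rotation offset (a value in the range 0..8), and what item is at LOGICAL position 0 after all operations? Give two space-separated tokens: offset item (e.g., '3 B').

After op 1 (rotate(-2)): offset=7, physical=[A,B,C,D,E,F,G,H,I], logical=[H,I,A,B,C,D,E,F,G]
After op 2 (replace(6, 'm')): offset=7, physical=[A,B,C,D,m,F,G,H,I], logical=[H,I,A,B,C,D,m,F,G]
After op 3 (swap(5, 6)): offset=7, physical=[A,B,C,m,D,F,G,H,I], logical=[H,I,A,B,C,m,D,F,G]
After op 4 (rotate(+3)): offset=1, physical=[A,B,C,m,D,F,G,H,I], logical=[B,C,m,D,F,G,H,I,A]
After op 5 (rotate(-1)): offset=0, physical=[A,B,C,m,D,F,G,H,I], logical=[A,B,C,m,D,F,G,H,I]
After op 6 (swap(3, 1)): offset=0, physical=[A,m,C,B,D,F,G,H,I], logical=[A,m,C,B,D,F,G,H,I]
After op 7 (replace(4, 'b')): offset=0, physical=[A,m,C,B,b,F,G,H,I], logical=[A,m,C,B,b,F,G,H,I]
After op 8 (rotate(-3)): offset=6, physical=[A,m,C,B,b,F,G,H,I], logical=[G,H,I,A,m,C,B,b,F]
After op 9 (replace(5, 'n')): offset=6, physical=[A,m,n,B,b,F,G,H,I], logical=[G,H,I,A,m,n,B,b,F]
After op 10 (rotate(-1)): offset=5, physical=[A,m,n,B,b,F,G,H,I], logical=[F,G,H,I,A,m,n,B,b]

Answer: 5 F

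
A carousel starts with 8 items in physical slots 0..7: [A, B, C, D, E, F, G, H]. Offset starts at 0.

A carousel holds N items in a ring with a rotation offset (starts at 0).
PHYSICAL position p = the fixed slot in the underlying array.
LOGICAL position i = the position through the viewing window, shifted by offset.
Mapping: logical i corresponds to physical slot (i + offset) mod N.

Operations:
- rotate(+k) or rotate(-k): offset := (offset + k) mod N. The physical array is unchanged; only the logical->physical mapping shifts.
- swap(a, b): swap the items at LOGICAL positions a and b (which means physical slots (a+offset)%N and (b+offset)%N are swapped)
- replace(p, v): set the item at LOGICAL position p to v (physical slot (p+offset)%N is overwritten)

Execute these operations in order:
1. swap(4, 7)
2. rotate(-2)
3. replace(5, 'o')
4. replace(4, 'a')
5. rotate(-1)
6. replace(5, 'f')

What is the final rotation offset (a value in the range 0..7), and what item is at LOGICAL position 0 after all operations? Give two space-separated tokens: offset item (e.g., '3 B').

Answer: 5 F

Derivation:
After op 1 (swap(4, 7)): offset=0, physical=[A,B,C,D,H,F,G,E], logical=[A,B,C,D,H,F,G,E]
After op 2 (rotate(-2)): offset=6, physical=[A,B,C,D,H,F,G,E], logical=[G,E,A,B,C,D,H,F]
After op 3 (replace(5, 'o')): offset=6, physical=[A,B,C,o,H,F,G,E], logical=[G,E,A,B,C,o,H,F]
After op 4 (replace(4, 'a')): offset=6, physical=[A,B,a,o,H,F,G,E], logical=[G,E,A,B,a,o,H,F]
After op 5 (rotate(-1)): offset=5, physical=[A,B,a,o,H,F,G,E], logical=[F,G,E,A,B,a,o,H]
After op 6 (replace(5, 'f')): offset=5, physical=[A,B,f,o,H,F,G,E], logical=[F,G,E,A,B,f,o,H]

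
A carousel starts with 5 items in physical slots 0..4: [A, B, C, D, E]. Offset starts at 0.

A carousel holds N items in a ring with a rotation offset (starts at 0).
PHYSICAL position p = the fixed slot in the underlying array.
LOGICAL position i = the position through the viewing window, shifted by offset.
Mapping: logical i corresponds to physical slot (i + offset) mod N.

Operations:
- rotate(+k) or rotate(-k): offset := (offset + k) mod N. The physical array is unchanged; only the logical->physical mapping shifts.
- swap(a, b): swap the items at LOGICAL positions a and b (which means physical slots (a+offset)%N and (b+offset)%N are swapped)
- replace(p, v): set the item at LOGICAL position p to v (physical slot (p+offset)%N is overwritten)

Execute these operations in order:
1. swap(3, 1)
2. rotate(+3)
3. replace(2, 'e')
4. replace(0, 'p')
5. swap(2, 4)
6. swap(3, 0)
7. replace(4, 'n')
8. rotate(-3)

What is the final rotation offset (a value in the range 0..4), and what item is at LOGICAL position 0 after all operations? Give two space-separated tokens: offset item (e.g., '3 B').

After op 1 (swap(3, 1)): offset=0, physical=[A,D,C,B,E], logical=[A,D,C,B,E]
After op 2 (rotate(+3)): offset=3, physical=[A,D,C,B,E], logical=[B,E,A,D,C]
After op 3 (replace(2, 'e')): offset=3, physical=[e,D,C,B,E], logical=[B,E,e,D,C]
After op 4 (replace(0, 'p')): offset=3, physical=[e,D,C,p,E], logical=[p,E,e,D,C]
After op 5 (swap(2, 4)): offset=3, physical=[C,D,e,p,E], logical=[p,E,C,D,e]
After op 6 (swap(3, 0)): offset=3, physical=[C,p,e,D,E], logical=[D,E,C,p,e]
After op 7 (replace(4, 'n')): offset=3, physical=[C,p,n,D,E], logical=[D,E,C,p,n]
After op 8 (rotate(-3)): offset=0, physical=[C,p,n,D,E], logical=[C,p,n,D,E]

Answer: 0 C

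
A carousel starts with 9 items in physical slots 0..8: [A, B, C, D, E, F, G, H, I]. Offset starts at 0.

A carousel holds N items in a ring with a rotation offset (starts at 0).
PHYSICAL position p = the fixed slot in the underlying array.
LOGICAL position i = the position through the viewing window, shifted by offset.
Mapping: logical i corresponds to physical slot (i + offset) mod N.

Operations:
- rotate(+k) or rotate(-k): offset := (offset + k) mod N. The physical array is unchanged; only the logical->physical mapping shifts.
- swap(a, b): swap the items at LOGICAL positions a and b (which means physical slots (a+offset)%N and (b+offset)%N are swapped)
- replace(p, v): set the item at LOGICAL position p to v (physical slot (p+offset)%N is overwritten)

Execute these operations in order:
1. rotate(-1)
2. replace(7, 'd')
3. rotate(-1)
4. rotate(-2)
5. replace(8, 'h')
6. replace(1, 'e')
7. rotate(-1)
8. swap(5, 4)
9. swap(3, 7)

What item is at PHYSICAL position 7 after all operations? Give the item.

After op 1 (rotate(-1)): offset=8, physical=[A,B,C,D,E,F,G,H,I], logical=[I,A,B,C,D,E,F,G,H]
After op 2 (replace(7, 'd')): offset=8, physical=[A,B,C,D,E,F,d,H,I], logical=[I,A,B,C,D,E,F,d,H]
After op 3 (rotate(-1)): offset=7, physical=[A,B,C,D,E,F,d,H,I], logical=[H,I,A,B,C,D,E,F,d]
After op 4 (rotate(-2)): offset=5, physical=[A,B,C,D,E,F,d,H,I], logical=[F,d,H,I,A,B,C,D,E]
After op 5 (replace(8, 'h')): offset=5, physical=[A,B,C,D,h,F,d,H,I], logical=[F,d,H,I,A,B,C,D,h]
After op 6 (replace(1, 'e')): offset=5, physical=[A,B,C,D,h,F,e,H,I], logical=[F,e,H,I,A,B,C,D,h]
After op 7 (rotate(-1)): offset=4, physical=[A,B,C,D,h,F,e,H,I], logical=[h,F,e,H,I,A,B,C,D]
After op 8 (swap(5, 4)): offset=4, physical=[I,B,C,D,h,F,e,H,A], logical=[h,F,e,H,A,I,B,C,D]
After op 9 (swap(3, 7)): offset=4, physical=[I,B,H,D,h,F,e,C,A], logical=[h,F,e,C,A,I,B,H,D]

Answer: C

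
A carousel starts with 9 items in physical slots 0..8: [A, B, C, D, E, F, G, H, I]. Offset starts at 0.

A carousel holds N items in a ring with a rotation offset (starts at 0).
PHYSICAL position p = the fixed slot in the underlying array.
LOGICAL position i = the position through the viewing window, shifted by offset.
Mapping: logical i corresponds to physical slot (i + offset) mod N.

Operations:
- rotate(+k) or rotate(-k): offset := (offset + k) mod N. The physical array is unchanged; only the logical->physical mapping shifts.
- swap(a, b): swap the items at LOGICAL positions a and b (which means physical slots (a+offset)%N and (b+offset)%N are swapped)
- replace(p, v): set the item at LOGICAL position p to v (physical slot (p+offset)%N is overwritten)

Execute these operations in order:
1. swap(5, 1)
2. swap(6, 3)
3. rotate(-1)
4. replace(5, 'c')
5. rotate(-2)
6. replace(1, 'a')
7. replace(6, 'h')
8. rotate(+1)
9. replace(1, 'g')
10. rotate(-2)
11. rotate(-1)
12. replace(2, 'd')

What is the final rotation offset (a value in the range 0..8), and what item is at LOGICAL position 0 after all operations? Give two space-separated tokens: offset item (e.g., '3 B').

After op 1 (swap(5, 1)): offset=0, physical=[A,F,C,D,E,B,G,H,I], logical=[A,F,C,D,E,B,G,H,I]
After op 2 (swap(6, 3)): offset=0, physical=[A,F,C,G,E,B,D,H,I], logical=[A,F,C,G,E,B,D,H,I]
After op 3 (rotate(-1)): offset=8, physical=[A,F,C,G,E,B,D,H,I], logical=[I,A,F,C,G,E,B,D,H]
After op 4 (replace(5, 'c')): offset=8, physical=[A,F,C,G,c,B,D,H,I], logical=[I,A,F,C,G,c,B,D,H]
After op 5 (rotate(-2)): offset=6, physical=[A,F,C,G,c,B,D,H,I], logical=[D,H,I,A,F,C,G,c,B]
After op 6 (replace(1, 'a')): offset=6, physical=[A,F,C,G,c,B,D,a,I], logical=[D,a,I,A,F,C,G,c,B]
After op 7 (replace(6, 'h')): offset=6, physical=[A,F,C,h,c,B,D,a,I], logical=[D,a,I,A,F,C,h,c,B]
After op 8 (rotate(+1)): offset=7, physical=[A,F,C,h,c,B,D,a,I], logical=[a,I,A,F,C,h,c,B,D]
After op 9 (replace(1, 'g')): offset=7, physical=[A,F,C,h,c,B,D,a,g], logical=[a,g,A,F,C,h,c,B,D]
After op 10 (rotate(-2)): offset=5, physical=[A,F,C,h,c,B,D,a,g], logical=[B,D,a,g,A,F,C,h,c]
After op 11 (rotate(-1)): offset=4, physical=[A,F,C,h,c,B,D,a,g], logical=[c,B,D,a,g,A,F,C,h]
After op 12 (replace(2, 'd')): offset=4, physical=[A,F,C,h,c,B,d,a,g], logical=[c,B,d,a,g,A,F,C,h]

Answer: 4 c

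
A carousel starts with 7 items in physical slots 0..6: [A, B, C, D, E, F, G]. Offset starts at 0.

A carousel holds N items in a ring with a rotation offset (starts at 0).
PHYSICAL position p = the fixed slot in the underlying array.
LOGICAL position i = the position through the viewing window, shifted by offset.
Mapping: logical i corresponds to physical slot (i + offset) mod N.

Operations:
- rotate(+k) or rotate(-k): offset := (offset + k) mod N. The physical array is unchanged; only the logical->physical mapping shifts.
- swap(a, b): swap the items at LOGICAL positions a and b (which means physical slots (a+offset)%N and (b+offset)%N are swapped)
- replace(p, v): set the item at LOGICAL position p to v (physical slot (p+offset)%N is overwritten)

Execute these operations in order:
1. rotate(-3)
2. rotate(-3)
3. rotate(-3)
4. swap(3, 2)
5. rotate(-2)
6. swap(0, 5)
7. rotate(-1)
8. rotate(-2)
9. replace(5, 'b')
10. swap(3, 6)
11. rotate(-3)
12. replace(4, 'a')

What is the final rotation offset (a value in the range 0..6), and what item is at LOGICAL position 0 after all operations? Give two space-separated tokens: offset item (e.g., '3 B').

After op 1 (rotate(-3)): offset=4, physical=[A,B,C,D,E,F,G], logical=[E,F,G,A,B,C,D]
After op 2 (rotate(-3)): offset=1, physical=[A,B,C,D,E,F,G], logical=[B,C,D,E,F,G,A]
After op 3 (rotate(-3)): offset=5, physical=[A,B,C,D,E,F,G], logical=[F,G,A,B,C,D,E]
After op 4 (swap(3, 2)): offset=5, physical=[B,A,C,D,E,F,G], logical=[F,G,B,A,C,D,E]
After op 5 (rotate(-2)): offset=3, physical=[B,A,C,D,E,F,G], logical=[D,E,F,G,B,A,C]
After op 6 (swap(0, 5)): offset=3, physical=[B,D,C,A,E,F,G], logical=[A,E,F,G,B,D,C]
After op 7 (rotate(-1)): offset=2, physical=[B,D,C,A,E,F,G], logical=[C,A,E,F,G,B,D]
After op 8 (rotate(-2)): offset=0, physical=[B,D,C,A,E,F,G], logical=[B,D,C,A,E,F,G]
After op 9 (replace(5, 'b')): offset=0, physical=[B,D,C,A,E,b,G], logical=[B,D,C,A,E,b,G]
After op 10 (swap(3, 6)): offset=0, physical=[B,D,C,G,E,b,A], logical=[B,D,C,G,E,b,A]
After op 11 (rotate(-3)): offset=4, physical=[B,D,C,G,E,b,A], logical=[E,b,A,B,D,C,G]
After op 12 (replace(4, 'a')): offset=4, physical=[B,a,C,G,E,b,A], logical=[E,b,A,B,a,C,G]

Answer: 4 E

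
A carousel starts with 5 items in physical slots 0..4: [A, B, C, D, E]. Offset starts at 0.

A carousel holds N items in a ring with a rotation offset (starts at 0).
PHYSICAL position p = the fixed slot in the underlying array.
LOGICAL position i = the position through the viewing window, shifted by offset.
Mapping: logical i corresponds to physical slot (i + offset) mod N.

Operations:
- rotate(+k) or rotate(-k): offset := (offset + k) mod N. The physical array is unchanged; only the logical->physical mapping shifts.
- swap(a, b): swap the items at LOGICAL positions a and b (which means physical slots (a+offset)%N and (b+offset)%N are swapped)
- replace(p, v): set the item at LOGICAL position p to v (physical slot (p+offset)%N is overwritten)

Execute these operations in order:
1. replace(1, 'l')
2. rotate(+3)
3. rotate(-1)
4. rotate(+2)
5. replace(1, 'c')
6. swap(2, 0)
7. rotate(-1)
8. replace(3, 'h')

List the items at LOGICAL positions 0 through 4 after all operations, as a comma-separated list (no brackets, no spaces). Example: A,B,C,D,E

Answer: D,l,c,h,C

Derivation:
After op 1 (replace(1, 'l')): offset=0, physical=[A,l,C,D,E], logical=[A,l,C,D,E]
After op 2 (rotate(+3)): offset=3, physical=[A,l,C,D,E], logical=[D,E,A,l,C]
After op 3 (rotate(-1)): offset=2, physical=[A,l,C,D,E], logical=[C,D,E,A,l]
After op 4 (rotate(+2)): offset=4, physical=[A,l,C,D,E], logical=[E,A,l,C,D]
After op 5 (replace(1, 'c')): offset=4, physical=[c,l,C,D,E], logical=[E,c,l,C,D]
After op 6 (swap(2, 0)): offset=4, physical=[c,E,C,D,l], logical=[l,c,E,C,D]
After op 7 (rotate(-1)): offset=3, physical=[c,E,C,D,l], logical=[D,l,c,E,C]
After op 8 (replace(3, 'h')): offset=3, physical=[c,h,C,D,l], logical=[D,l,c,h,C]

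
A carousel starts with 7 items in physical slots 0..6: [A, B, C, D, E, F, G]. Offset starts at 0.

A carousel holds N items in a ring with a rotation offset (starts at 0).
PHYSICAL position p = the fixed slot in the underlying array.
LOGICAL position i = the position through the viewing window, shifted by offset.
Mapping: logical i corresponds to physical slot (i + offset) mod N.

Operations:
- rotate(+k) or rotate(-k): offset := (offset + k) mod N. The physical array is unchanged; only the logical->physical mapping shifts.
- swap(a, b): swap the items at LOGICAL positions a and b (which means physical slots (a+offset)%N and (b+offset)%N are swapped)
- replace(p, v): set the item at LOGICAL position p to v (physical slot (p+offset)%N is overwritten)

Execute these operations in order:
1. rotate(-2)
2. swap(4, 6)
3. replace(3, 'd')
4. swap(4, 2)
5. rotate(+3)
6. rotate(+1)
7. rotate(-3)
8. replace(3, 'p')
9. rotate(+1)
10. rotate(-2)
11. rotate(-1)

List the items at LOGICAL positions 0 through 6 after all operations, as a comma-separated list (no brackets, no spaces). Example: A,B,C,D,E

After op 1 (rotate(-2)): offset=5, physical=[A,B,C,D,E,F,G], logical=[F,G,A,B,C,D,E]
After op 2 (swap(4, 6)): offset=5, physical=[A,B,E,D,C,F,G], logical=[F,G,A,B,E,D,C]
After op 3 (replace(3, 'd')): offset=5, physical=[A,d,E,D,C,F,G], logical=[F,G,A,d,E,D,C]
After op 4 (swap(4, 2)): offset=5, physical=[E,d,A,D,C,F,G], logical=[F,G,E,d,A,D,C]
After op 5 (rotate(+3)): offset=1, physical=[E,d,A,D,C,F,G], logical=[d,A,D,C,F,G,E]
After op 6 (rotate(+1)): offset=2, physical=[E,d,A,D,C,F,G], logical=[A,D,C,F,G,E,d]
After op 7 (rotate(-3)): offset=6, physical=[E,d,A,D,C,F,G], logical=[G,E,d,A,D,C,F]
After op 8 (replace(3, 'p')): offset=6, physical=[E,d,p,D,C,F,G], logical=[G,E,d,p,D,C,F]
After op 9 (rotate(+1)): offset=0, physical=[E,d,p,D,C,F,G], logical=[E,d,p,D,C,F,G]
After op 10 (rotate(-2)): offset=5, physical=[E,d,p,D,C,F,G], logical=[F,G,E,d,p,D,C]
After op 11 (rotate(-1)): offset=4, physical=[E,d,p,D,C,F,G], logical=[C,F,G,E,d,p,D]

Answer: C,F,G,E,d,p,D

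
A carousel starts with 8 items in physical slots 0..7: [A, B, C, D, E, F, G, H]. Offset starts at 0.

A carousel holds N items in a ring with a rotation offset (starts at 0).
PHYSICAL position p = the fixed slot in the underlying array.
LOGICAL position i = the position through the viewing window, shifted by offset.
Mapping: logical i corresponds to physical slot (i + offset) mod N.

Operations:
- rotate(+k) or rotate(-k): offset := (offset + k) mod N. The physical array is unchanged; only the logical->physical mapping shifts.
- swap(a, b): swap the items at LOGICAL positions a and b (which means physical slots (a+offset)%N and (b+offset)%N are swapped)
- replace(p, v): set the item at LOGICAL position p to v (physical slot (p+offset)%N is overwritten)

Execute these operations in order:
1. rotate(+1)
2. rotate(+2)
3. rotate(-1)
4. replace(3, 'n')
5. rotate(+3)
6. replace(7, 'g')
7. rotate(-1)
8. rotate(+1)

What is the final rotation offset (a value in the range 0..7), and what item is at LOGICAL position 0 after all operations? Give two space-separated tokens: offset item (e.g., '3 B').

Answer: 5 n

Derivation:
After op 1 (rotate(+1)): offset=1, physical=[A,B,C,D,E,F,G,H], logical=[B,C,D,E,F,G,H,A]
After op 2 (rotate(+2)): offset=3, physical=[A,B,C,D,E,F,G,H], logical=[D,E,F,G,H,A,B,C]
After op 3 (rotate(-1)): offset=2, physical=[A,B,C,D,E,F,G,H], logical=[C,D,E,F,G,H,A,B]
After op 4 (replace(3, 'n')): offset=2, physical=[A,B,C,D,E,n,G,H], logical=[C,D,E,n,G,H,A,B]
After op 5 (rotate(+3)): offset=5, physical=[A,B,C,D,E,n,G,H], logical=[n,G,H,A,B,C,D,E]
After op 6 (replace(7, 'g')): offset=5, physical=[A,B,C,D,g,n,G,H], logical=[n,G,H,A,B,C,D,g]
After op 7 (rotate(-1)): offset=4, physical=[A,B,C,D,g,n,G,H], logical=[g,n,G,H,A,B,C,D]
After op 8 (rotate(+1)): offset=5, physical=[A,B,C,D,g,n,G,H], logical=[n,G,H,A,B,C,D,g]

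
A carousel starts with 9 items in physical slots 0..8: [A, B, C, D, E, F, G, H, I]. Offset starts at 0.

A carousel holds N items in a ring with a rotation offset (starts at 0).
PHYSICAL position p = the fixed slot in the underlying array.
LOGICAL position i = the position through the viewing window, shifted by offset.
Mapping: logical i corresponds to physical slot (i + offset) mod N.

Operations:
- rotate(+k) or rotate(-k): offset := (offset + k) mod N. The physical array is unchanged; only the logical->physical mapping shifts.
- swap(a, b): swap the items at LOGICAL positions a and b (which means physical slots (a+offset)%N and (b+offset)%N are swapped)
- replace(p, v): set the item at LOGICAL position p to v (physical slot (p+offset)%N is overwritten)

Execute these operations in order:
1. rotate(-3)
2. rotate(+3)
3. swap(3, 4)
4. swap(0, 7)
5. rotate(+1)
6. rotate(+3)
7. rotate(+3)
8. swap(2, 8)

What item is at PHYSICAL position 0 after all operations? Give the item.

After op 1 (rotate(-3)): offset=6, physical=[A,B,C,D,E,F,G,H,I], logical=[G,H,I,A,B,C,D,E,F]
After op 2 (rotate(+3)): offset=0, physical=[A,B,C,D,E,F,G,H,I], logical=[A,B,C,D,E,F,G,H,I]
After op 3 (swap(3, 4)): offset=0, physical=[A,B,C,E,D,F,G,H,I], logical=[A,B,C,E,D,F,G,H,I]
After op 4 (swap(0, 7)): offset=0, physical=[H,B,C,E,D,F,G,A,I], logical=[H,B,C,E,D,F,G,A,I]
After op 5 (rotate(+1)): offset=1, physical=[H,B,C,E,D,F,G,A,I], logical=[B,C,E,D,F,G,A,I,H]
After op 6 (rotate(+3)): offset=4, physical=[H,B,C,E,D,F,G,A,I], logical=[D,F,G,A,I,H,B,C,E]
After op 7 (rotate(+3)): offset=7, physical=[H,B,C,E,D,F,G,A,I], logical=[A,I,H,B,C,E,D,F,G]
After op 8 (swap(2, 8)): offset=7, physical=[G,B,C,E,D,F,H,A,I], logical=[A,I,G,B,C,E,D,F,H]

Answer: G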